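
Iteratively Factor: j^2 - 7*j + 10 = (j - 5)*(j - 2)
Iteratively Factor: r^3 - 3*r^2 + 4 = (r - 2)*(r^2 - r - 2) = (r - 2)^2*(r + 1)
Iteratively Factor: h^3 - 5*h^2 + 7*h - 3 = (h - 1)*(h^2 - 4*h + 3) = (h - 1)^2*(h - 3)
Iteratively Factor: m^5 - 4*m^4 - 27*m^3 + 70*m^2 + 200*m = (m + 4)*(m^4 - 8*m^3 + 5*m^2 + 50*m) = (m - 5)*(m + 4)*(m^3 - 3*m^2 - 10*m) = (m - 5)*(m + 2)*(m + 4)*(m^2 - 5*m) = (m - 5)^2*(m + 2)*(m + 4)*(m)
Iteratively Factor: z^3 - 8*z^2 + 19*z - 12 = (z - 4)*(z^2 - 4*z + 3) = (z - 4)*(z - 1)*(z - 3)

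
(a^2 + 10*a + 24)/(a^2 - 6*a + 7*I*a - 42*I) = (a^2 + 10*a + 24)/(a^2 + a*(-6 + 7*I) - 42*I)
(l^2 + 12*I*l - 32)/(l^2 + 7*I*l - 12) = (l + 8*I)/(l + 3*I)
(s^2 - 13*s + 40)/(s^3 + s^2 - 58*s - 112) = (s - 5)/(s^2 + 9*s + 14)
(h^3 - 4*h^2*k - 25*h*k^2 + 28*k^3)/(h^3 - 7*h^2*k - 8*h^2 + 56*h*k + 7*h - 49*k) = (h^2 + 3*h*k - 4*k^2)/(h^2 - 8*h + 7)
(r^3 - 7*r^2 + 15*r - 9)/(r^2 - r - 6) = (r^2 - 4*r + 3)/(r + 2)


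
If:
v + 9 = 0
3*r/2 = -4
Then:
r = -8/3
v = -9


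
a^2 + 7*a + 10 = (a + 2)*(a + 5)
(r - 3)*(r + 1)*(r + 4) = r^3 + 2*r^2 - 11*r - 12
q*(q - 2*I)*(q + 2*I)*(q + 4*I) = q^4 + 4*I*q^3 + 4*q^2 + 16*I*q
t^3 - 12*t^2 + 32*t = t*(t - 8)*(t - 4)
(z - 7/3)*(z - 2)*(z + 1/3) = z^3 - 4*z^2 + 29*z/9 + 14/9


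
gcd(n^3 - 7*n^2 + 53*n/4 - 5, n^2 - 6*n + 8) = n - 4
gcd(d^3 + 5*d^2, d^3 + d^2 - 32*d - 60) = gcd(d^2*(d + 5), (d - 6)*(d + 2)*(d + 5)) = d + 5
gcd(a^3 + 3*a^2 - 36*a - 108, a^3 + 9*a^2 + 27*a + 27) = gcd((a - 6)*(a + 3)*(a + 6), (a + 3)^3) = a + 3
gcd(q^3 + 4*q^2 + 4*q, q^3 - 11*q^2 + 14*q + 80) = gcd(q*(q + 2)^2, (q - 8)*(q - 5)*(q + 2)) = q + 2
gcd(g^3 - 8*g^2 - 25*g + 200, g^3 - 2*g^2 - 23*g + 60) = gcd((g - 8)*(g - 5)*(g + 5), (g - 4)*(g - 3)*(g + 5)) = g + 5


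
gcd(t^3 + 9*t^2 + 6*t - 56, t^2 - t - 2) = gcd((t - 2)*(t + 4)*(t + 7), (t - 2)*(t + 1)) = t - 2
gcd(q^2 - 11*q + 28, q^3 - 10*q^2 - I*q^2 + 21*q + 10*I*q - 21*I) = q - 7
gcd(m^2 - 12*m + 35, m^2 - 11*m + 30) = m - 5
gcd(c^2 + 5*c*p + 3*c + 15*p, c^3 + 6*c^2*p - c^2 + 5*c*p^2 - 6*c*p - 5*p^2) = c + 5*p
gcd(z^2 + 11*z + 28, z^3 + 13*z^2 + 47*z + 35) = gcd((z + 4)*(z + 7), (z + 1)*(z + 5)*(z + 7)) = z + 7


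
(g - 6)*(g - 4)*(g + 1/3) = g^3 - 29*g^2/3 + 62*g/3 + 8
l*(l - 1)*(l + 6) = l^3 + 5*l^2 - 6*l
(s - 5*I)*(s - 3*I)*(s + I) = s^3 - 7*I*s^2 - 7*s - 15*I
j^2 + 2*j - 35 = (j - 5)*(j + 7)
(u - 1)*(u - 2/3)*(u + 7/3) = u^3 + 2*u^2/3 - 29*u/9 + 14/9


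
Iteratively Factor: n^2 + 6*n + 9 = (n + 3)*(n + 3)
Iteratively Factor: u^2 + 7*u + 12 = (u + 4)*(u + 3)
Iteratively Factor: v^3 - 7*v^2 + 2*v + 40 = (v - 4)*(v^2 - 3*v - 10) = (v - 4)*(v + 2)*(v - 5)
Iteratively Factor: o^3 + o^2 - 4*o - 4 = (o - 2)*(o^2 + 3*o + 2) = (o - 2)*(o + 1)*(o + 2)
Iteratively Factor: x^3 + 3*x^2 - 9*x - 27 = (x + 3)*(x^2 - 9) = (x + 3)^2*(x - 3)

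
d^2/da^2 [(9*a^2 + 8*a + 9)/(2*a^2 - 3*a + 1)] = 4*(43*a^3 + 27*a^2 - 105*a + 48)/(8*a^6 - 36*a^5 + 66*a^4 - 63*a^3 + 33*a^2 - 9*a + 1)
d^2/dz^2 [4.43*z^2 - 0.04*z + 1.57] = 8.86000000000000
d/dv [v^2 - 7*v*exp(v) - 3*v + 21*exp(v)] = -7*v*exp(v) + 2*v + 14*exp(v) - 3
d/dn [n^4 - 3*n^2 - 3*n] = 4*n^3 - 6*n - 3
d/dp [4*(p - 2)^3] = 12*(p - 2)^2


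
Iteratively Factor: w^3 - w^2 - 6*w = (w - 3)*(w^2 + 2*w) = w*(w - 3)*(w + 2)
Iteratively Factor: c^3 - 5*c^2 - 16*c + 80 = (c + 4)*(c^2 - 9*c + 20) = (c - 4)*(c + 4)*(c - 5)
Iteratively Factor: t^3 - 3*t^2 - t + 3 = (t - 3)*(t^2 - 1) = (t - 3)*(t - 1)*(t + 1)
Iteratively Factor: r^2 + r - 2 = (r - 1)*(r + 2)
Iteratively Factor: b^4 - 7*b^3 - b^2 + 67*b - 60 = (b - 4)*(b^3 - 3*b^2 - 13*b + 15) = (b - 4)*(b - 1)*(b^2 - 2*b - 15) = (b - 5)*(b - 4)*(b - 1)*(b + 3)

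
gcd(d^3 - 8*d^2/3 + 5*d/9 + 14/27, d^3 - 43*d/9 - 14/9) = d^2 - 2*d - 7/9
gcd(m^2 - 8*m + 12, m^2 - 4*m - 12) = m - 6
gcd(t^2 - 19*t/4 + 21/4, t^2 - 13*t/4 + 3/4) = t - 3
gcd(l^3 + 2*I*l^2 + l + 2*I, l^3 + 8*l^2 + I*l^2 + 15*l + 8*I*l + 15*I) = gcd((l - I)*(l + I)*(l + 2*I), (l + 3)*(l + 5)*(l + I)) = l + I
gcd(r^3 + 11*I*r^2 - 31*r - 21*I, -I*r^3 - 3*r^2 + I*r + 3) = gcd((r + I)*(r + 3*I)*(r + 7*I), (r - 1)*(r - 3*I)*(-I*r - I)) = 1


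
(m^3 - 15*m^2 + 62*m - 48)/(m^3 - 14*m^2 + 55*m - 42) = (m - 8)/(m - 7)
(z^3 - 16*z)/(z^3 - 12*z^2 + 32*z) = (z + 4)/(z - 8)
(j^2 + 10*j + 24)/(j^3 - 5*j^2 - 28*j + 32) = (j + 6)/(j^2 - 9*j + 8)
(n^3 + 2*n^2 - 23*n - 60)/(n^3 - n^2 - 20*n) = (n + 3)/n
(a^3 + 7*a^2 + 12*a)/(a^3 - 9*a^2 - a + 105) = a*(a + 4)/(a^2 - 12*a + 35)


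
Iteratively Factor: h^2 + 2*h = (h)*(h + 2)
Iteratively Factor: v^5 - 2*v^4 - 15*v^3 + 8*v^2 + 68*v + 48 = (v - 3)*(v^4 + v^3 - 12*v^2 - 28*v - 16) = (v - 4)*(v - 3)*(v^3 + 5*v^2 + 8*v + 4) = (v - 4)*(v - 3)*(v + 2)*(v^2 + 3*v + 2) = (v - 4)*(v - 3)*(v + 2)^2*(v + 1)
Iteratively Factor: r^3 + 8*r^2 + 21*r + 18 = (r + 2)*(r^2 + 6*r + 9) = (r + 2)*(r + 3)*(r + 3)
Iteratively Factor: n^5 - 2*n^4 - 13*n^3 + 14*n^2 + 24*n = (n + 1)*(n^4 - 3*n^3 - 10*n^2 + 24*n) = n*(n + 1)*(n^3 - 3*n^2 - 10*n + 24) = n*(n - 2)*(n + 1)*(n^2 - n - 12) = n*(n - 2)*(n + 1)*(n + 3)*(n - 4)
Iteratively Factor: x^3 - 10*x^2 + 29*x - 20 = (x - 1)*(x^2 - 9*x + 20) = (x - 4)*(x - 1)*(x - 5)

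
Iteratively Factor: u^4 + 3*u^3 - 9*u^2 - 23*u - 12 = (u - 3)*(u^3 + 6*u^2 + 9*u + 4) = (u - 3)*(u + 4)*(u^2 + 2*u + 1) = (u - 3)*(u + 1)*(u + 4)*(u + 1)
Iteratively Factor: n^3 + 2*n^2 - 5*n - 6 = (n - 2)*(n^2 + 4*n + 3) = (n - 2)*(n + 1)*(n + 3)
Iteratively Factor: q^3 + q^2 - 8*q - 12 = (q + 2)*(q^2 - q - 6) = (q + 2)^2*(q - 3)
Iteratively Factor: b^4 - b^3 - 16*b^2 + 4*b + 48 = (b + 2)*(b^3 - 3*b^2 - 10*b + 24) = (b + 2)*(b + 3)*(b^2 - 6*b + 8) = (b - 4)*(b + 2)*(b + 3)*(b - 2)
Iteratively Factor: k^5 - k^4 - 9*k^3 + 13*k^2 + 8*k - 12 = (k + 1)*(k^4 - 2*k^3 - 7*k^2 + 20*k - 12) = (k - 2)*(k + 1)*(k^3 - 7*k + 6) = (k - 2)^2*(k + 1)*(k^2 + 2*k - 3) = (k - 2)^2*(k + 1)*(k + 3)*(k - 1)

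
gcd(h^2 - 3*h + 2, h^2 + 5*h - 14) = h - 2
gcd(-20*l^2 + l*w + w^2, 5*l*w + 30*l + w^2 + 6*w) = 5*l + w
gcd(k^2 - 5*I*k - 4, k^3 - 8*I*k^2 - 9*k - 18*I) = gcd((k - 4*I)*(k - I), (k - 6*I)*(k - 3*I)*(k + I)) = 1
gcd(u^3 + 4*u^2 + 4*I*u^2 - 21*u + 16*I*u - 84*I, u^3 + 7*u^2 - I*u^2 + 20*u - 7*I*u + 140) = u^2 + u*(7 + 4*I) + 28*I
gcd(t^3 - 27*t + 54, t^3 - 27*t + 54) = t^3 - 27*t + 54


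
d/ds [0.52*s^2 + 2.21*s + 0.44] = 1.04*s + 2.21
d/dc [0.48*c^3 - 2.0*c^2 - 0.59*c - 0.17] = 1.44*c^2 - 4.0*c - 0.59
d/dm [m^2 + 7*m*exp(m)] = 7*m*exp(m) + 2*m + 7*exp(m)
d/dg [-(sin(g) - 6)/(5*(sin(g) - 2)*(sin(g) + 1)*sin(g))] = (2*sin(g)^3 - 19*sin(g)^2 + 12*sin(g) + 12)*cos(g)/(5*(sin(g) - 2)^2*(sin(g) + 1)^2*sin(g)^2)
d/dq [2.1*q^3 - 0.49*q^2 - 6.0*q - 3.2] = 6.3*q^2 - 0.98*q - 6.0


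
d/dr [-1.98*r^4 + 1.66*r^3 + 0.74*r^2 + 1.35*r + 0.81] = -7.92*r^3 + 4.98*r^2 + 1.48*r + 1.35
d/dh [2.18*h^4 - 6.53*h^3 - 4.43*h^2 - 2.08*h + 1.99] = 8.72*h^3 - 19.59*h^2 - 8.86*h - 2.08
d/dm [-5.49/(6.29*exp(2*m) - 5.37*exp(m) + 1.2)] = (69.0642*exp(m) - 29.4813)*exp(m)/(6.29*exp(2*m) - 5.37*exp(m) + 1.2)^2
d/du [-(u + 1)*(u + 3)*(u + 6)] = -3*u^2 - 20*u - 27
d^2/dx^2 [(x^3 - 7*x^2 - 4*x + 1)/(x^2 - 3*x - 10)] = 6*(-2*x^3 - 39*x^2 + 57*x - 187)/(x^6 - 9*x^5 - 3*x^4 + 153*x^3 + 30*x^2 - 900*x - 1000)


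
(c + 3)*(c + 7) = c^2 + 10*c + 21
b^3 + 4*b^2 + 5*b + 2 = (b + 1)^2*(b + 2)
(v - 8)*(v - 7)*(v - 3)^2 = v^4 - 21*v^3 + 155*v^2 - 471*v + 504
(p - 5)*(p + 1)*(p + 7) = p^3 + 3*p^2 - 33*p - 35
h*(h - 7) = h^2 - 7*h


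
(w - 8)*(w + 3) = w^2 - 5*w - 24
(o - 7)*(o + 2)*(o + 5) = o^3 - 39*o - 70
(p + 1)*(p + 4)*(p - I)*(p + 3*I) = p^4 + 5*p^3 + 2*I*p^3 + 7*p^2 + 10*I*p^2 + 15*p + 8*I*p + 12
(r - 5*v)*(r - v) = r^2 - 6*r*v + 5*v^2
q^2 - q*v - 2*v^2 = (q - 2*v)*(q + v)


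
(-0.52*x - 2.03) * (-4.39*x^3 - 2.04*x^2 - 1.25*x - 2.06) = 2.2828*x^4 + 9.9725*x^3 + 4.7912*x^2 + 3.6087*x + 4.1818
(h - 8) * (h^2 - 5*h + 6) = h^3 - 13*h^2 + 46*h - 48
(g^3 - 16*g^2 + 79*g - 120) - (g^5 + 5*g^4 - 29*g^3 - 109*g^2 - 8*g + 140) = -g^5 - 5*g^4 + 30*g^3 + 93*g^2 + 87*g - 260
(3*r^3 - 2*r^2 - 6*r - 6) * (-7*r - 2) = -21*r^4 + 8*r^3 + 46*r^2 + 54*r + 12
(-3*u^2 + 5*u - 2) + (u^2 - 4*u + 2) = -2*u^2 + u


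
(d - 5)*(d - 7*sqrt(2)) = d^2 - 7*sqrt(2)*d - 5*d + 35*sqrt(2)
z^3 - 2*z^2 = z^2*(z - 2)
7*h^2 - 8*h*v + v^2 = (-7*h + v)*(-h + v)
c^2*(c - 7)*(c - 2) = c^4 - 9*c^3 + 14*c^2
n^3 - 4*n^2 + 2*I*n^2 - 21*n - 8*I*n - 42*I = (n - 7)*(n + 3)*(n + 2*I)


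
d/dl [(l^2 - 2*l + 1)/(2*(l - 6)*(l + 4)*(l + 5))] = (-l^4 + 4*l^3 - 31*l^2 - 246*l + 274)/(2*(l^6 + 6*l^5 - 59*l^4 - 444*l^3 + 436*l^2 + 8160*l + 14400))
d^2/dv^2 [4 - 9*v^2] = -18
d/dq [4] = 0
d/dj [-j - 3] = -1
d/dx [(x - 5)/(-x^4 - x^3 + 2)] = (-x^4 - x^3 + x^2*(x - 5)*(4*x + 3) + 2)/(x^4 + x^3 - 2)^2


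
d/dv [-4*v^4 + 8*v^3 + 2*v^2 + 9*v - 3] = -16*v^3 + 24*v^2 + 4*v + 9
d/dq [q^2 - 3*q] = 2*q - 3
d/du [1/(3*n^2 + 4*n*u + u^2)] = 2*(-2*n - u)/(3*n^2 + 4*n*u + u^2)^2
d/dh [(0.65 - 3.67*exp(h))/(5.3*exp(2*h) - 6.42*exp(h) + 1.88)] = (19.451*exp(2*h) - 6.89*exp(h) - 2.7266)*exp(h)/(28.09*exp(4*h) - 68.052*exp(3*h) + 61.1444*exp(2*h) - 24.1392*exp(h) + 3.5344)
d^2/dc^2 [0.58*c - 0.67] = 0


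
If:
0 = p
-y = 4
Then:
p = 0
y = -4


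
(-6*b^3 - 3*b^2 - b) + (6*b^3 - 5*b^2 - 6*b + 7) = -8*b^2 - 7*b + 7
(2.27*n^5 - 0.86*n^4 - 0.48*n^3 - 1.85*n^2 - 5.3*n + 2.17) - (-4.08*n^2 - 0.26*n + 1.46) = 2.27*n^5 - 0.86*n^4 - 0.48*n^3 + 2.23*n^2 - 5.04*n + 0.71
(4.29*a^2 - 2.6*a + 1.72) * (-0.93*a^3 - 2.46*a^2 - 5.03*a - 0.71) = -3.9897*a^5 - 8.1354*a^4 - 16.7823*a^3 + 5.8009*a^2 - 6.8056*a - 1.2212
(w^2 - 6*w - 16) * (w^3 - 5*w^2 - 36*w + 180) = w^5 - 11*w^4 - 22*w^3 + 476*w^2 - 504*w - 2880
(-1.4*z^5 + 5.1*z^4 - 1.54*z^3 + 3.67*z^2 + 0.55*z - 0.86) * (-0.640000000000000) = 0.896*z^5 - 3.264*z^4 + 0.9856*z^3 - 2.3488*z^2 - 0.352*z + 0.5504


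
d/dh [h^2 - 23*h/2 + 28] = 2*h - 23/2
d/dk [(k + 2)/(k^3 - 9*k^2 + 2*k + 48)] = (11 - 2*k)/(k^4 - 22*k^3 + 169*k^2 - 528*k + 576)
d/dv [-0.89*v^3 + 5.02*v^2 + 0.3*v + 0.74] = -2.67*v^2 + 10.04*v + 0.3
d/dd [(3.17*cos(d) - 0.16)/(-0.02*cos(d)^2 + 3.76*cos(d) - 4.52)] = (-0.0634*cos(d)^2 + 0.0063999999999993*cos(d) + 13.7268)*sin(d)/(0.0004*cos(d)^4 - 0.1504*cos(d)^3 + 14.3184*cos(d)^2 - 33.9904*cos(d) + 20.4304)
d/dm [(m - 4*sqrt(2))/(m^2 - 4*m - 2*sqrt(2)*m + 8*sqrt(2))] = (m^2 - 4*m - 2*sqrt(2)*m + 2*(m - 4*sqrt(2))*(-m + sqrt(2) + 2) + 8*sqrt(2))/(m^2 - 4*m - 2*sqrt(2)*m + 8*sqrt(2))^2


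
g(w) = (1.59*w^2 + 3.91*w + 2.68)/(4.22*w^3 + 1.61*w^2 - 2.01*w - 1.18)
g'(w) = (3.18*w + 3.91)/(4.22*w^3 + 1.61*w^2 - 2.01*w - 1.18) + (-12.66*w^2 - 3.22*w + 2.01)*(1.59*w^2 + 3.91*w + 2.68)/(4.22*w^3 + 1.61*w^2 - 2.01*w - 1.18)^2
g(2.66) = 0.29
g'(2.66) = -0.18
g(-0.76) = -1.09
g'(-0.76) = -8.01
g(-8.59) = -0.03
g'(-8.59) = -0.00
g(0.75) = -4164.40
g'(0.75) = -20063110.72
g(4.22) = 0.14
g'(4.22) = -0.05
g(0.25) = -2.48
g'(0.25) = -2.43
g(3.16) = 0.22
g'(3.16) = -0.11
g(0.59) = -5.90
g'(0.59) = -33.18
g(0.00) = -2.27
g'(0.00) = 0.56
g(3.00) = 0.24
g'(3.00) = -0.13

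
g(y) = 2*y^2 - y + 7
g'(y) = 4*y - 1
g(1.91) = 12.39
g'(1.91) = 6.64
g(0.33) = 6.89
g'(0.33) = 0.32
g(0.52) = 7.02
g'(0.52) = 1.08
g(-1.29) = 11.62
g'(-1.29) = -6.16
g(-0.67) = 8.57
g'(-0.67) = -3.68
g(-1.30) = 11.68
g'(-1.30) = -6.20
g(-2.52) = 22.22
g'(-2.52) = -11.08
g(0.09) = 6.93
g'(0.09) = -0.64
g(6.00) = 73.00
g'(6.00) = 23.00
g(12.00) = 283.00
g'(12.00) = 47.00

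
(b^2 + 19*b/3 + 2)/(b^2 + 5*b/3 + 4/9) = 3*(b + 6)/(3*b + 4)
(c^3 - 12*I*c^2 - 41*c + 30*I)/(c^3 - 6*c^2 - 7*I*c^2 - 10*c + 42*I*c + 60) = (c^2 - 7*I*c - 6)/(c^2 - 2*c*(3 + I) + 12*I)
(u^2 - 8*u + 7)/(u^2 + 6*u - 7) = (u - 7)/(u + 7)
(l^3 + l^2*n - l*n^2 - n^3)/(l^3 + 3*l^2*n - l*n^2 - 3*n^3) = (l + n)/(l + 3*n)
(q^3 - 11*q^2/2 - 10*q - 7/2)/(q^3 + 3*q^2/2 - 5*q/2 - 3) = (2*q^2 - 13*q - 7)/(2*q^2 + q - 6)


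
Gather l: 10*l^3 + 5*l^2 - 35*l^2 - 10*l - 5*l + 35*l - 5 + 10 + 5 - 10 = 10*l^3 - 30*l^2 + 20*l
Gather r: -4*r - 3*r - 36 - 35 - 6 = -7*r - 77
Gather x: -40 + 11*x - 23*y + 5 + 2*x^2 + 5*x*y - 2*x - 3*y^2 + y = 2*x^2 + x*(5*y + 9) - 3*y^2 - 22*y - 35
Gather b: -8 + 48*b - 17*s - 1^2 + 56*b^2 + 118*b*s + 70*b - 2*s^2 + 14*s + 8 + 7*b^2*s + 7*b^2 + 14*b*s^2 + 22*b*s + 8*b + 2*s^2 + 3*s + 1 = b^2*(7*s + 63) + b*(14*s^2 + 140*s + 126)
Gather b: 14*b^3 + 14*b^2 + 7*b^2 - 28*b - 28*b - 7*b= 14*b^3 + 21*b^2 - 63*b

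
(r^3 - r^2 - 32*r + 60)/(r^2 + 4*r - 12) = r - 5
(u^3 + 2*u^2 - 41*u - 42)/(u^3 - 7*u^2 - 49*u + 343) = (u^2 - 5*u - 6)/(u^2 - 14*u + 49)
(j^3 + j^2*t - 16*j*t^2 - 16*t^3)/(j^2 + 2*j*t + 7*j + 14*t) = (j^3 + j^2*t - 16*j*t^2 - 16*t^3)/(j^2 + 2*j*t + 7*j + 14*t)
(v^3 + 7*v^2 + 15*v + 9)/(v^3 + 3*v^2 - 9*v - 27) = (v + 1)/(v - 3)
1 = 1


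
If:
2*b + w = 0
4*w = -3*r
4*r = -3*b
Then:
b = 0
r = 0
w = 0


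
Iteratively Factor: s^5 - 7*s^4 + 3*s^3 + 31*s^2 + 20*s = (s)*(s^4 - 7*s^3 + 3*s^2 + 31*s + 20) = s*(s - 5)*(s^3 - 2*s^2 - 7*s - 4) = s*(s - 5)*(s + 1)*(s^2 - 3*s - 4) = s*(s - 5)*(s - 4)*(s + 1)*(s + 1)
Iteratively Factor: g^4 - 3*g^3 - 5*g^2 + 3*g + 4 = (g + 1)*(g^3 - 4*g^2 - g + 4) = (g - 1)*(g + 1)*(g^2 - 3*g - 4) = (g - 1)*(g + 1)^2*(g - 4)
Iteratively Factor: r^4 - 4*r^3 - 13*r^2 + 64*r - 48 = (r - 1)*(r^3 - 3*r^2 - 16*r + 48) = (r - 3)*(r - 1)*(r^2 - 16) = (r - 4)*(r - 3)*(r - 1)*(r + 4)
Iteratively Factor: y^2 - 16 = (y - 4)*(y + 4)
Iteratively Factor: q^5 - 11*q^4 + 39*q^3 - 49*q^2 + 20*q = (q - 1)*(q^4 - 10*q^3 + 29*q^2 - 20*q) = (q - 5)*(q - 1)*(q^3 - 5*q^2 + 4*q) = (q - 5)*(q - 1)^2*(q^2 - 4*q) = (q - 5)*(q - 4)*(q - 1)^2*(q)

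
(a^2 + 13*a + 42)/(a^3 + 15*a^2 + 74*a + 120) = (a + 7)/(a^2 + 9*a + 20)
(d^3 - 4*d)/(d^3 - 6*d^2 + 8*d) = (d + 2)/(d - 4)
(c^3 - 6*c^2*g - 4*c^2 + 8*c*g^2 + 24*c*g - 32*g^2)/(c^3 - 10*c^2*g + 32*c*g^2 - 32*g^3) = (c - 4)/(c - 4*g)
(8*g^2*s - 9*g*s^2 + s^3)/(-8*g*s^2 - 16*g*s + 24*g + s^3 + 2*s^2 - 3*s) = s*(-g + s)/(s^2 + 2*s - 3)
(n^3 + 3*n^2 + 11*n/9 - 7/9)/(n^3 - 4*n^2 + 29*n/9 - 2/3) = (3*n^2 + 10*n + 7)/(3*n^2 - 11*n + 6)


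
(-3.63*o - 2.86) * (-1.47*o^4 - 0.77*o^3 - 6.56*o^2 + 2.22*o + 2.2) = 5.3361*o^5 + 6.9993*o^4 + 26.015*o^3 + 10.703*o^2 - 14.3352*o - 6.292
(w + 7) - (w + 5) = 2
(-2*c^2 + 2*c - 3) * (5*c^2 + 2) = -10*c^4 + 10*c^3 - 19*c^2 + 4*c - 6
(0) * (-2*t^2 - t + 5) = 0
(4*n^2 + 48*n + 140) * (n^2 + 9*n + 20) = 4*n^4 + 84*n^3 + 652*n^2 + 2220*n + 2800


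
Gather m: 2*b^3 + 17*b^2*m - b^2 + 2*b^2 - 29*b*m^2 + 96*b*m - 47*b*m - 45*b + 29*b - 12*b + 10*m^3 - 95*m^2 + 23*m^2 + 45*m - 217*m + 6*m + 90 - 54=2*b^3 + b^2 - 28*b + 10*m^3 + m^2*(-29*b - 72) + m*(17*b^2 + 49*b - 166) + 36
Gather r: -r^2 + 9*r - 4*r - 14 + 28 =-r^2 + 5*r + 14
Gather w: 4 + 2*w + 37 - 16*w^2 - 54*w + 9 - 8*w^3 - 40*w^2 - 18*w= -8*w^3 - 56*w^2 - 70*w + 50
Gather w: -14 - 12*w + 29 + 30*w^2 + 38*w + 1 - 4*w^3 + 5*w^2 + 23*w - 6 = -4*w^3 + 35*w^2 + 49*w + 10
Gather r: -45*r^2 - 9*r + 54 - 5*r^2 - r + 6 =-50*r^2 - 10*r + 60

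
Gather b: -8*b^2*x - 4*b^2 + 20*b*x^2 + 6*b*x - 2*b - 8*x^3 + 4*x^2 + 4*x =b^2*(-8*x - 4) + b*(20*x^2 + 6*x - 2) - 8*x^3 + 4*x^2 + 4*x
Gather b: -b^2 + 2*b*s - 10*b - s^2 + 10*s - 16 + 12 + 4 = -b^2 + b*(2*s - 10) - s^2 + 10*s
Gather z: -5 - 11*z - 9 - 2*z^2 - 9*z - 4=-2*z^2 - 20*z - 18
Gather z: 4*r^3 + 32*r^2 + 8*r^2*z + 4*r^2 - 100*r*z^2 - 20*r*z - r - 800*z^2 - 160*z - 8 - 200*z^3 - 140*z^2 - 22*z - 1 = 4*r^3 + 36*r^2 - r - 200*z^3 + z^2*(-100*r - 940) + z*(8*r^2 - 20*r - 182) - 9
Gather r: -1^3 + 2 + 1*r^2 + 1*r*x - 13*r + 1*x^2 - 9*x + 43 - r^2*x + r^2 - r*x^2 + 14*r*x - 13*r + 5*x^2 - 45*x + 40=r^2*(2 - x) + r*(-x^2 + 15*x - 26) + 6*x^2 - 54*x + 84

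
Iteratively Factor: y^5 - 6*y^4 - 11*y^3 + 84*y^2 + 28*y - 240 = (y + 3)*(y^4 - 9*y^3 + 16*y^2 + 36*y - 80) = (y - 5)*(y + 3)*(y^3 - 4*y^2 - 4*y + 16) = (y - 5)*(y + 2)*(y + 3)*(y^2 - 6*y + 8) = (y - 5)*(y - 2)*(y + 2)*(y + 3)*(y - 4)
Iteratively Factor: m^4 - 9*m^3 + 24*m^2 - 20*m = (m - 2)*(m^3 - 7*m^2 + 10*m) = m*(m - 2)*(m^2 - 7*m + 10) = m*(m - 5)*(m - 2)*(m - 2)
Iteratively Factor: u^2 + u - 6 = (u - 2)*(u + 3)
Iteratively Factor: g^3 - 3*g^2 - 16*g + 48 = (g - 3)*(g^2 - 16) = (g - 3)*(g + 4)*(g - 4)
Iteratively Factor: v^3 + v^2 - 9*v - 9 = (v + 1)*(v^2 - 9) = (v - 3)*(v + 1)*(v + 3)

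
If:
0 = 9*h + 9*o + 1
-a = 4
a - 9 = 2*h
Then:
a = -4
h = -13/2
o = 115/18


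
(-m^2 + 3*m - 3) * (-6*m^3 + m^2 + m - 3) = 6*m^5 - 19*m^4 + 20*m^3 + 3*m^2 - 12*m + 9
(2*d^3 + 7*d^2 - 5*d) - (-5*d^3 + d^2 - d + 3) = 7*d^3 + 6*d^2 - 4*d - 3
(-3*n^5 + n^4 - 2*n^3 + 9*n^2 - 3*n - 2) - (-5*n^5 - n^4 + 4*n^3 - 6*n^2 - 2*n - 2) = 2*n^5 + 2*n^4 - 6*n^3 + 15*n^2 - n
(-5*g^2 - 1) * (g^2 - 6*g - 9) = -5*g^4 + 30*g^3 + 44*g^2 + 6*g + 9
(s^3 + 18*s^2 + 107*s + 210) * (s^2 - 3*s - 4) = s^5 + 15*s^4 + 49*s^3 - 183*s^2 - 1058*s - 840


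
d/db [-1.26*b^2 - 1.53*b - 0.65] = -2.52*b - 1.53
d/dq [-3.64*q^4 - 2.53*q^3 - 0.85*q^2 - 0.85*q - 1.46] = -14.56*q^3 - 7.59*q^2 - 1.7*q - 0.85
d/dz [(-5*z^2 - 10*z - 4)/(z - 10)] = (-5*z^2 + 100*z + 104)/(z^2 - 20*z + 100)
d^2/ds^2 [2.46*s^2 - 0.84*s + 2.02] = 4.92000000000000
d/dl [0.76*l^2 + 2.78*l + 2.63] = 1.52*l + 2.78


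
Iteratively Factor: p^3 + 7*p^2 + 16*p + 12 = (p + 3)*(p^2 + 4*p + 4) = (p + 2)*(p + 3)*(p + 2)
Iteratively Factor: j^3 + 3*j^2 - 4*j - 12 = (j + 3)*(j^2 - 4) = (j + 2)*(j + 3)*(j - 2)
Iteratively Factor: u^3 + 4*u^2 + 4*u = (u + 2)*(u^2 + 2*u) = (u + 2)^2*(u)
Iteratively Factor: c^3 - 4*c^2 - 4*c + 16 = (c - 4)*(c^2 - 4) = (c - 4)*(c + 2)*(c - 2)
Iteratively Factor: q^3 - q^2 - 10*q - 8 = (q + 1)*(q^2 - 2*q - 8) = (q + 1)*(q + 2)*(q - 4)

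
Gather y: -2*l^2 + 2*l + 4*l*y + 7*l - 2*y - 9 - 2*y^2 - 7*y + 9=-2*l^2 + 9*l - 2*y^2 + y*(4*l - 9)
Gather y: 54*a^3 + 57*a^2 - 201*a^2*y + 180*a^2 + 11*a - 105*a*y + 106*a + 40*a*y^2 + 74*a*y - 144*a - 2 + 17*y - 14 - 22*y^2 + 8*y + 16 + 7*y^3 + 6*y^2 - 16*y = 54*a^3 + 237*a^2 - 27*a + 7*y^3 + y^2*(40*a - 16) + y*(-201*a^2 - 31*a + 9)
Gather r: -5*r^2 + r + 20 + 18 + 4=-5*r^2 + r + 42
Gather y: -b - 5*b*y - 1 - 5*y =-b + y*(-5*b - 5) - 1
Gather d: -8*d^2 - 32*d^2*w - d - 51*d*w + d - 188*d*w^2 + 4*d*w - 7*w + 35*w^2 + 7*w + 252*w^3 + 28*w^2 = d^2*(-32*w - 8) + d*(-188*w^2 - 47*w) + 252*w^3 + 63*w^2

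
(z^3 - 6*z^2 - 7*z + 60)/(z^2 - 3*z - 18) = (z^2 - 9*z + 20)/(z - 6)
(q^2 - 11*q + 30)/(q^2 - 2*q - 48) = (-q^2 + 11*q - 30)/(-q^2 + 2*q + 48)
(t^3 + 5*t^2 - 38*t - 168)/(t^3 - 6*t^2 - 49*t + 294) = (t + 4)/(t - 7)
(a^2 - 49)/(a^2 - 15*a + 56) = (a + 7)/(a - 8)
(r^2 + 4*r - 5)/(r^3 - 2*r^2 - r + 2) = (r + 5)/(r^2 - r - 2)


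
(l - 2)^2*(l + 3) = l^3 - l^2 - 8*l + 12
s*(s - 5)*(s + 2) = s^3 - 3*s^2 - 10*s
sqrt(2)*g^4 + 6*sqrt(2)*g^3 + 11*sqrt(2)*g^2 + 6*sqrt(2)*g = g*(g + 2)*(g + 3)*(sqrt(2)*g + sqrt(2))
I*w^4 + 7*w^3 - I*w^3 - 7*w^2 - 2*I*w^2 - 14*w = w*(w - 2)*(w - 7*I)*(I*w + I)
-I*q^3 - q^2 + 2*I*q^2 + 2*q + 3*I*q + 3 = (q - 3)*(q - I)*(-I*q - I)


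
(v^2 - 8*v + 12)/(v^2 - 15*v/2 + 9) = 2*(v - 2)/(2*v - 3)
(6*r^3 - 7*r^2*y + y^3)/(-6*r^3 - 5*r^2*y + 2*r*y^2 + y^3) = (-r + y)/(r + y)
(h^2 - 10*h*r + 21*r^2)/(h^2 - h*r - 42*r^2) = (h - 3*r)/(h + 6*r)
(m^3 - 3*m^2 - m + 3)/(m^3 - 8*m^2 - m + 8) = (m - 3)/(m - 8)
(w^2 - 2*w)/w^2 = (w - 2)/w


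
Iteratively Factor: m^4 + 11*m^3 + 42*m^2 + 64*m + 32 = (m + 4)*(m^3 + 7*m^2 + 14*m + 8) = (m + 2)*(m + 4)*(m^2 + 5*m + 4) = (m + 2)*(m + 4)^2*(m + 1)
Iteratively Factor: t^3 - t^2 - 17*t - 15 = (t + 1)*(t^2 - 2*t - 15) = (t - 5)*(t + 1)*(t + 3)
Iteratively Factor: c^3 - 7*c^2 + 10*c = (c)*(c^2 - 7*c + 10) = c*(c - 5)*(c - 2)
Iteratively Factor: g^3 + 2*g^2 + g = (g + 1)*(g^2 + g) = g*(g + 1)*(g + 1)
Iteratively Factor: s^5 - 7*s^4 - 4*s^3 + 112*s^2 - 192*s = (s - 4)*(s^4 - 3*s^3 - 16*s^2 + 48*s) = (s - 4)*(s + 4)*(s^3 - 7*s^2 + 12*s) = (s - 4)*(s - 3)*(s + 4)*(s^2 - 4*s) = s*(s - 4)*(s - 3)*(s + 4)*(s - 4)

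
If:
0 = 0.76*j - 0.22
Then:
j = 0.29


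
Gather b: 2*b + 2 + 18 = 2*b + 20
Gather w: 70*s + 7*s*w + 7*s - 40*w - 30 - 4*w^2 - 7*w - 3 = 77*s - 4*w^2 + w*(7*s - 47) - 33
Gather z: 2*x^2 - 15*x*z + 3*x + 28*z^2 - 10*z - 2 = 2*x^2 + 3*x + 28*z^2 + z*(-15*x - 10) - 2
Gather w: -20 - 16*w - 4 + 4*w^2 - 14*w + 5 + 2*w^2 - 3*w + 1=6*w^2 - 33*w - 18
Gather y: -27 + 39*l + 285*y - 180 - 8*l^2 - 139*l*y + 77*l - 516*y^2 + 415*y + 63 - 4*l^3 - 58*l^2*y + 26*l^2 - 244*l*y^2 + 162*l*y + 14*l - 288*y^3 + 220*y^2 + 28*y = -4*l^3 + 18*l^2 + 130*l - 288*y^3 + y^2*(-244*l - 296) + y*(-58*l^2 + 23*l + 728) - 144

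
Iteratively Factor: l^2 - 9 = (l - 3)*(l + 3)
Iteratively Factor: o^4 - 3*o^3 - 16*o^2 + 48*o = (o)*(o^3 - 3*o^2 - 16*o + 48) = o*(o - 4)*(o^2 + o - 12) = o*(o - 4)*(o + 4)*(o - 3)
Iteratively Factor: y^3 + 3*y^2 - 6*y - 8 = (y + 4)*(y^2 - y - 2) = (y + 1)*(y + 4)*(y - 2)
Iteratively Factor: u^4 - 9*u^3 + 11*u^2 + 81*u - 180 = (u - 5)*(u^3 - 4*u^2 - 9*u + 36) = (u - 5)*(u - 4)*(u^2 - 9) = (u - 5)*(u - 4)*(u + 3)*(u - 3)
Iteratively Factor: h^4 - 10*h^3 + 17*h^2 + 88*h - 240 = (h - 4)*(h^3 - 6*h^2 - 7*h + 60) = (h - 5)*(h - 4)*(h^2 - h - 12) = (h - 5)*(h - 4)^2*(h + 3)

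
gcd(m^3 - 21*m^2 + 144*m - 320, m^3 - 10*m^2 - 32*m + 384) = m^2 - 16*m + 64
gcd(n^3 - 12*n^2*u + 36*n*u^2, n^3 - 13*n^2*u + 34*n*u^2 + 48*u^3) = -n + 6*u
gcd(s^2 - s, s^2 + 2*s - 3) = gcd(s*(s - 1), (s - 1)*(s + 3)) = s - 1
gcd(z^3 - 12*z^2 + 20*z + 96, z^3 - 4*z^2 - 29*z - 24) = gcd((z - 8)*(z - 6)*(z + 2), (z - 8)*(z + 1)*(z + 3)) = z - 8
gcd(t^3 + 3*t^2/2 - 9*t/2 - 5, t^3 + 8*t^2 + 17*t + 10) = t + 1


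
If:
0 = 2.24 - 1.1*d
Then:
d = 2.04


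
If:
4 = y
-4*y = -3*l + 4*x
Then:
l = 4*x/3 + 16/3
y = 4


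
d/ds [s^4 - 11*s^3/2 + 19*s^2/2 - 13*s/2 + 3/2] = 4*s^3 - 33*s^2/2 + 19*s - 13/2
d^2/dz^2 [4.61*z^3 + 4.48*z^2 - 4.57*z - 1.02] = 27.66*z + 8.96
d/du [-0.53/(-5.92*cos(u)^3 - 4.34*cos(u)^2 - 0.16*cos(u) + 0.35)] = (9.4128*cos(u)^2 + 4.6004*cos(u) + 0.0848)*sin(u)/(5.92*cos(u)^3 + 4.34*cos(u)^2 + 0.16*cos(u) - 0.35)^2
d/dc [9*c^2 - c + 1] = 18*c - 1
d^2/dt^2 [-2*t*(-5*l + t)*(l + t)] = 16*l - 12*t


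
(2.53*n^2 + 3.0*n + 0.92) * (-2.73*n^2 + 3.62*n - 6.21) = -6.9069*n^4 + 0.9686*n^3 - 7.3629*n^2 - 15.2996*n - 5.7132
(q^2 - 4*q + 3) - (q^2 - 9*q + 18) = 5*q - 15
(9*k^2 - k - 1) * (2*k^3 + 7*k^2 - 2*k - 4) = 18*k^5 + 61*k^4 - 27*k^3 - 41*k^2 + 6*k + 4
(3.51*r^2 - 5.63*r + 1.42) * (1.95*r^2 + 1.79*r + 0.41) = 6.8445*r^4 - 4.6956*r^3 - 5.8696*r^2 + 0.2335*r + 0.5822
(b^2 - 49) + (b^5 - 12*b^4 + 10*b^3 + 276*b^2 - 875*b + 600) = b^5 - 12*b^4 + 10*b^3 + 277*b^2 - 875*b + 551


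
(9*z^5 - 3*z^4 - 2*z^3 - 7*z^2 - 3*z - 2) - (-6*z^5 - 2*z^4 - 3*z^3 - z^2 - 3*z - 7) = 15*z^5 - z^4 + z^3 - 6*z^2 + 5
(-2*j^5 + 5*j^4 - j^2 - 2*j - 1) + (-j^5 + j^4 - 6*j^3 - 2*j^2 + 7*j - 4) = -3*j^5 + 6*j^4 - 6*j^3 - 3*j^2 + 5*j - 5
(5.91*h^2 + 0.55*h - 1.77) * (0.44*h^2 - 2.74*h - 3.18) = 2.6004*h^4 - 15.9514*h^3 - 21.0796*h^2 + 3.1008*h + 5.6286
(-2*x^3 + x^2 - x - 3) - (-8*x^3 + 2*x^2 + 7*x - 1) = 6*x^3 - x^2 - 8*x - 2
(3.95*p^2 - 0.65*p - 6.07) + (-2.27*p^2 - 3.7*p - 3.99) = 1.68*p^2 - 4.35*p - 10.06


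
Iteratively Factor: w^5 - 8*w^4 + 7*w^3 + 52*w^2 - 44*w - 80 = (w + 1)*(w^4 - 9*w^3 + 16*w^2 + 36*w - 80) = (w - 5)*(w + 1)*(w^3 - 4*w^2 - 4*w + 16) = (w - 5)*(w + 1)*(w + 2)*(w^2 - 6*w + 8) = (w - 5)*(w - 4)*(w + 1)*(w + 2)*(w - 2)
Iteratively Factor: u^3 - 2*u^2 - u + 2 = (u + 1)*(u^2 - 3*u + 2) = (u - 1)*(u + 1)*(u - 2)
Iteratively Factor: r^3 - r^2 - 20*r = (r - 5)*(r^2 + 4*r) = r*(r - 5)*(r + 4)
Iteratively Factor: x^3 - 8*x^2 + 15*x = (x - 3)*(x^2 - 5*x) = x*(x - 3)*(x - 5)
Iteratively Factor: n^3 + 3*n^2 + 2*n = (n + 2)*(n^2 + n) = n*(n + 2)*(n + 1)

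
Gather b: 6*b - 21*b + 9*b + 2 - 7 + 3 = -6*b - 2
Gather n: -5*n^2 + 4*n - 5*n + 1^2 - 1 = -5*n^2 - n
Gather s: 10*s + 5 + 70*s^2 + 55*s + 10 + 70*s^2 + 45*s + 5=140*s^2 + 110*s + 20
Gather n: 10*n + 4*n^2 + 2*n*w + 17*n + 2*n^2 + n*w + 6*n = 6*n^2 + n*(3*w + 33)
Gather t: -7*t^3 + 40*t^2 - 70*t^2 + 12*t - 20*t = -7*t^3 - 30*t^2 - 8*t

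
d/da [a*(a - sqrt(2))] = 2*a - sqrt(2)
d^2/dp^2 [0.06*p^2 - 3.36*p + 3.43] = 0.120000000000000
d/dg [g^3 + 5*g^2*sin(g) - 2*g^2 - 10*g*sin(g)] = 5*g^2*cos(g) + 3*g^2 - 10*sqrt(2)*g*cos(g + pi/4) - 4*g - 10*sin(g)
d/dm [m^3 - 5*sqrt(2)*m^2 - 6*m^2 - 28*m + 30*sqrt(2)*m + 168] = 3*m^2 - 10*sqrt(2)*m - 12*m - 28 + 30*sqrt(2)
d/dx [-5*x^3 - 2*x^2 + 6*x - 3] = -15*x^2 - 4*x + 6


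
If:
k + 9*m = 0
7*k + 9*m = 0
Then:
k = 0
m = 0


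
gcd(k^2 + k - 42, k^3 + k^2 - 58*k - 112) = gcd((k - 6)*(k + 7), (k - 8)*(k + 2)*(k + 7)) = k + 7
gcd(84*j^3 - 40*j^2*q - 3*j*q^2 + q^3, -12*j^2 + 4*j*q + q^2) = -12*j^2 + 4*j*q + q^2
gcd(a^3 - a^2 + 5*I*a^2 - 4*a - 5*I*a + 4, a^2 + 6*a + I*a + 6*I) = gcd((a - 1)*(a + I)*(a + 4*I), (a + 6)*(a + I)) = a + I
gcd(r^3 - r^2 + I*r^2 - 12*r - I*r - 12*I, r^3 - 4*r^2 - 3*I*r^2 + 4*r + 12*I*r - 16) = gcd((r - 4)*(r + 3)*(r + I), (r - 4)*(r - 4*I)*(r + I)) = r^2 + r*(-4 + I) - 4*I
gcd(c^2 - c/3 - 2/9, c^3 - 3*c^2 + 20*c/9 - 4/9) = c - 2/3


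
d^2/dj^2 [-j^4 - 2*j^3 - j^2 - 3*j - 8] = -12*j^2 - 12*j - 2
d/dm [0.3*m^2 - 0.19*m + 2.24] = 0.6*m - 0.19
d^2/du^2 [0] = 0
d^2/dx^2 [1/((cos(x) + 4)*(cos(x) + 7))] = (-4*sin(x)^4 + 11*sin(x)^2 + 1397*cos(x)/4 - 33*cos(3*x)/4 + 179)/((cos(x) + 4)^3*(cos(x) + 7)^3)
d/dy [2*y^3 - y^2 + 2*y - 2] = 6*y^2 - 2*y + 2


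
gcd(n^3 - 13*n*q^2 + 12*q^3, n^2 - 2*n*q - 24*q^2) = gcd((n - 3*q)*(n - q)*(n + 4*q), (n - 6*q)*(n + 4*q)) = n + 4*q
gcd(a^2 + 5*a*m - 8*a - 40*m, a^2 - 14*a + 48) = a - 8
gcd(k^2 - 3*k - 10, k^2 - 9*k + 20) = k - 5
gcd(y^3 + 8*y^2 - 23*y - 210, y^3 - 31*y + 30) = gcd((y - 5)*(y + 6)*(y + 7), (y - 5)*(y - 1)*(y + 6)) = y^2 + y - 30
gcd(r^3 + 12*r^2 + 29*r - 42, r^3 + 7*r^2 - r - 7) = r^2 + 6*r - 7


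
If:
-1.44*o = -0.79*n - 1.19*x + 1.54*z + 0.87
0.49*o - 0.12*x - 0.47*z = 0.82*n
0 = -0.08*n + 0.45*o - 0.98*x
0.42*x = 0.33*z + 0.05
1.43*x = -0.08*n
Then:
No Solution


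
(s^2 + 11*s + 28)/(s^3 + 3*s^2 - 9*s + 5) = (s^2 + 11*s + 28)/(s^3 + 3*s^2 - 9*s + 5)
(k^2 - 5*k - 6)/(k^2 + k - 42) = (k + 1)/(k + 7)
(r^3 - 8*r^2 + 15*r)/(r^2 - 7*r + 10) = r*(r - 3)/(r - 2)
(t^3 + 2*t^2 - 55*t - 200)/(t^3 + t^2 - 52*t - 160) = (t + 5)/(t + 4)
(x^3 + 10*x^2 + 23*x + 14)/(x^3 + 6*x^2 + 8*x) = (x^2 + 8*x + 7)/(x*(x + 4))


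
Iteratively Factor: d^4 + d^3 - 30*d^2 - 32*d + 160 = (d - 5)*(d^3 + 6*d^2 - 32) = (d - 5)*(d - 2)*(d^2 + 8*d + 16) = (d - 5)*(d - 2)*(d + 4)*(d + 4)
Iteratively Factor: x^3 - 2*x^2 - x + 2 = (x + 1)*(x^2 - 3*x + 2) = (x - 1)*(x + 1)*(x - 2)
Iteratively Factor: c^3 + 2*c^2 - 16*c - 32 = (c + 2)*(c^2 - 16) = (c + 2)*(c + 4)*(c - 4)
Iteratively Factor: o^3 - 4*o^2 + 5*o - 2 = (o - 1)*(o^2 - 3*o + 2) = (o - 1)^2*(o - 2)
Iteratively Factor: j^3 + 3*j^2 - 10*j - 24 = (j + 2)*(j^2 + j - 12) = (j + 2)*(j + 4)*(j - 3)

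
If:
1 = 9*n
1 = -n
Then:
No Solution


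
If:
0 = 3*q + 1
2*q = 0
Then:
No Solution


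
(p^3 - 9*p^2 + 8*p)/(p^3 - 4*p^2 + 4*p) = (p^2 - 9*p + 8)/(p^2 - 4*p + 4)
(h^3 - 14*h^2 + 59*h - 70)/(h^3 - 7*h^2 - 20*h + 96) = (h^3 - 14*h^2 + 59*h - 70)/(h^3 - 7*h^2 - 20*h + 96)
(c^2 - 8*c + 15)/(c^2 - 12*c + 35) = (c - 3)/(c - 7)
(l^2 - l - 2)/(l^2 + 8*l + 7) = (l - 2)/(l + 7)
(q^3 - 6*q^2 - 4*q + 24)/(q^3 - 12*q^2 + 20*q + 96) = (q - 2)/(q - 8)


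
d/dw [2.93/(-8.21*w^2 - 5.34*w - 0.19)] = (48.1106*w + 15.6462)/(8.21*w^2 + 5.34*w + 0.19)^2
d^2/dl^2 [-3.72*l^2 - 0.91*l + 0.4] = -7.44000000000000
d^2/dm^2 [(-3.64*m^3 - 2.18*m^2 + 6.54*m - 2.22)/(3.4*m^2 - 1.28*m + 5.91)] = (1.13686837721616e-13*m^5 - 2.8421709430404e-14*m^4 + 266.586848*m^3 + 274.065552*m^2 - 1493.349624*m + 28.603932)/(39.304*m^6 - 44.3904*m^5 + 221.67048*m^4 - 156.419072*m^3 + 385.315452*m^2 - 134.123904*m + 206.425071)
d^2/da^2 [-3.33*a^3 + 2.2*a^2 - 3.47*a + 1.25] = 4.4 - 19.98*a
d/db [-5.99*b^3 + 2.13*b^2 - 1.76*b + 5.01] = -17.97*b^2 + 4.26*b - 1.76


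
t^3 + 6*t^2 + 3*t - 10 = (t - 1)*(t + 2)*(t + 5)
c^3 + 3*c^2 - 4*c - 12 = (c - 2)*(c + 2)*(c + 3)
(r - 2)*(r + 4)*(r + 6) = r^3 + 8*r^2 + 4*r - 48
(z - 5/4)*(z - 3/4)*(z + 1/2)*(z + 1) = z^4 - z^3/2 - 25*z^2/16 + 13*z/32 + 15/32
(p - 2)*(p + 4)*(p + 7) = p^3 + 9*p^2 + 6*p - 56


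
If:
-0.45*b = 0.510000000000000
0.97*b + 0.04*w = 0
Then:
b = -1.13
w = 27.48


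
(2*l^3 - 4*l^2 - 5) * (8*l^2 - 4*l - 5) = 16*l^5 - 40*l^4 + 6*l^3 - 20*l^2 + 20*l + 25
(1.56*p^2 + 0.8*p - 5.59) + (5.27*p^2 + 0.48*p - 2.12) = 6.83*p^2 + 1.28*p - 7.71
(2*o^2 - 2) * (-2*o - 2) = -4*o^3 - 4*o^2 + 4*o + 4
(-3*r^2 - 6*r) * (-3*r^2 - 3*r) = 9*r^4 + 27*r^3 + 18*r^2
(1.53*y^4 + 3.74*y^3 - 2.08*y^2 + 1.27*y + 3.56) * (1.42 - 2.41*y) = -3.6873*y^5 - 6.8408*y^4 + 10.3236*y^3 - 6.0143*y^2 - 6.7762*y + 5.0552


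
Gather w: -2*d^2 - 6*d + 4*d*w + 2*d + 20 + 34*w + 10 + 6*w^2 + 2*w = -2*d^2 - 4*d + 6*w^2 + w*(4*d + 36) + 30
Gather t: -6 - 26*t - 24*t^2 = -24*t^2 - 26*t - 6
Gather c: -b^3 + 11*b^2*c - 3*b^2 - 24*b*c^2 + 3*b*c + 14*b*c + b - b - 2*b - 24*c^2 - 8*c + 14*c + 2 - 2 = -b^3 - 3*b^2 - 2*b + c^2*(-24*b - 24) + c*(11*b^2 + 17*b + 6)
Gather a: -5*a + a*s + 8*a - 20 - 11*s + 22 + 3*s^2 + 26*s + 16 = a*(s + 3) + 3*s^2 + 15*s + 18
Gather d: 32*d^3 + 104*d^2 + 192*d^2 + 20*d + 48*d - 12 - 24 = 32*d^3 + 296*d^2 + 68*d - 36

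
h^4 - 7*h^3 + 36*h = h*(h - 6)*(h - 3)*(h + 2)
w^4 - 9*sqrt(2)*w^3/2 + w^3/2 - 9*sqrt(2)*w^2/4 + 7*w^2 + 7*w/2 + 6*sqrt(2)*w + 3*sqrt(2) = (w + 1/2)*(w - 3*sqrt(2))*(w - 2*sqrt(2))*(w + sqrt(2)/2)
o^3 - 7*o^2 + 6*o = o*(o - 6)*(o - 1)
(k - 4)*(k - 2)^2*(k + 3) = k^4 - 5*k^3 - 4*k^2 + 44*k - 48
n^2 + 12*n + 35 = (n + 5)*(n + 7)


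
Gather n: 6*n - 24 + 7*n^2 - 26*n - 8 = 7*n^2 - 20*n - 32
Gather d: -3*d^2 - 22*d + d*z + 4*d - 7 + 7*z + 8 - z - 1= -3*d^2 + d*(z - 18) + 6*z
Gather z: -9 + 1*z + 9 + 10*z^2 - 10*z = 10*z^2 - 9*z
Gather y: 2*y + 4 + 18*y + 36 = 20*y + 40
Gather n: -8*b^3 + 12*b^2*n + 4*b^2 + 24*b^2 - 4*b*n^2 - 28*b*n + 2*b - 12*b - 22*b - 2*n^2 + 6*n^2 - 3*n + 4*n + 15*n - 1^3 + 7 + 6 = -8*b^3 + 28*b^2 - 32*b + n^2*(4 - 4*b) + n*(12*b^2 - 28*b + 16) + 12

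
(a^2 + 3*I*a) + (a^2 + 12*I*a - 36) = 2*a^2 + 15*I*a - 36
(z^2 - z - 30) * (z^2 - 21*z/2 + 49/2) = z^4 - 23*z^3/2 + 5*z^2 + 581*z/2 - 735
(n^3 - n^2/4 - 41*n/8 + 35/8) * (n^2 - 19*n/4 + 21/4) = n^5 - 5*n^4 + 21*n^3/16 + 877*n^2/32 - 763*n/16 + 735/32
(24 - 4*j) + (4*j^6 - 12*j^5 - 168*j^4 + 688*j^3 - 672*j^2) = 4*j^6 - 12*j^5 - 168*j^4 + 688*j^3 - 672*j^2 - 4*j + 24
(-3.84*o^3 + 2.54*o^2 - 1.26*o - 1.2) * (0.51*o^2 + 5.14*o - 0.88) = -1.9584*o^5 - 18.4422*o^4 + 15.7922*o^3 - 9.3236*o^2 - 5.0592*o + 1.056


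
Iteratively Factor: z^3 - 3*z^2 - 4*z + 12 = (z + 2)*(z^2 - 5*z + 6) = (z - 2)*(z + 2)*(z - 3)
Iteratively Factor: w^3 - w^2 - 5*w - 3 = (w + 1)*(w^2 - 2*w - 3) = (w + 1)^2*(w - 3)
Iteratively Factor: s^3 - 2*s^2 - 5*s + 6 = (s - 1)*(s^2 - s - 6) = (s - 3)*(s - 1)*(s + 2)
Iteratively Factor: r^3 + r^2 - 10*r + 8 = (r - 1)*(r^2 + 2*r - 8) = (r - 2)*(r - 1)*(r + 4)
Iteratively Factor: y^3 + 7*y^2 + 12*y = (y + 4)*(y^2 + 3*y) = (y + 3)*(y + 4)*(y)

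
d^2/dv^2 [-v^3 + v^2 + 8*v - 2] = 2 - 6*v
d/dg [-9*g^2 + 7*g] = 7 - 18*g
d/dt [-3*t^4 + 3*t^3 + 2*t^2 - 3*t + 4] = -12*t^3 + 9*t^2 + 4*t - 3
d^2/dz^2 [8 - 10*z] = 0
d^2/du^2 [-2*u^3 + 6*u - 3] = -12*u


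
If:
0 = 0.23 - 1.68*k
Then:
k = 0.14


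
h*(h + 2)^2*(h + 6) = h^4 + 10*h^3 + 28*h^2 + 24*h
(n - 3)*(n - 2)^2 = n^3 - 7*n^2 + 16*n - 12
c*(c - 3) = c^2 - 3*c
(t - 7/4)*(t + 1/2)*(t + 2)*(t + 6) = t^4 + 27*t^3/4 + 9*t^2/8 - 22*t - 21/2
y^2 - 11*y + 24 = (y - 8)*(y - 3)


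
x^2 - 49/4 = (x - 7/2)*(x + 7/2)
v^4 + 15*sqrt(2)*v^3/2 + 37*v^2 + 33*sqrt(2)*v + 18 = (v + sqrt(2)/2)*(v + sqrt(2))*(v + 3*sqrt(2))^2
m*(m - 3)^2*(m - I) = m^4 - 6*m^3 - I*m^3 + 9*m^2 + 6*I*m^2 - 9*I*m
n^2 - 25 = (n - 5)*(n + 5)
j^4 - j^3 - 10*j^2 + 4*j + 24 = (j - 3)*(j - 2)*(j + 2)^2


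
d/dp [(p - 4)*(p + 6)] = 2*p + 2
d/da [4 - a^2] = -2*a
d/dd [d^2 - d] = 2*d - 1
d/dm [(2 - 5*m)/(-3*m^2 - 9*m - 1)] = (-15*m^2 + 12*m + 23)/(9*m^4 + 54*m^3 + 87*m^2 + 18*m + 1)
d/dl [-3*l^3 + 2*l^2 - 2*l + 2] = -9*l^2 + 4*l - 2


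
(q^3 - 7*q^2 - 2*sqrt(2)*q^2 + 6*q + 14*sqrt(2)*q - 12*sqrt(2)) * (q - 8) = q^4 - 15*q^3 - 2*sqrt(2)*q^3 + 30*sqrt(2)*q^2 + 62*q^2 - 124*sqrt(2)*q - 48*q + 96*sqrt(2)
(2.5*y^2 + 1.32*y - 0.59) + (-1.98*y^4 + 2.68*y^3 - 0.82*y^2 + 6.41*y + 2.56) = -1.98*y^4 + 2.68*y^3 + 1.68*y^2 + 7.73*y + 1.97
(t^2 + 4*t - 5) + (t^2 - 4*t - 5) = 2*t^2 - 10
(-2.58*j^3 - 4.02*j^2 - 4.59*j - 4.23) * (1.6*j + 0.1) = -4.128*j^4 - 6.69*j^3 - 7.746*j^2 - 7.227*j - 0.423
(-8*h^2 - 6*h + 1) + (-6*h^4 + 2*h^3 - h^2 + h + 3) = -6*h^4 + 2*h^3 - 9*h^2 - 5*h + 4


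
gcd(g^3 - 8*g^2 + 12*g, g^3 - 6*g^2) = g^2 - 6*g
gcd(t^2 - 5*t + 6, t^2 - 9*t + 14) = t - 2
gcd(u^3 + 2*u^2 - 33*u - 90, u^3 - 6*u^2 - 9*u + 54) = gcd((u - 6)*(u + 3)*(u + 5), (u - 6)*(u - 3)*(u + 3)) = u^2 - 3*u - 18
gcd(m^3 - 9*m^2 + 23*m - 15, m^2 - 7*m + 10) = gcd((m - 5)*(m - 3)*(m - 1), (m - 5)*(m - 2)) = m - 5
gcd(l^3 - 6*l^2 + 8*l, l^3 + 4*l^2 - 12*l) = l^2 - 2*l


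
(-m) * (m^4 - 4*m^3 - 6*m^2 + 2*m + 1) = -m^5 + 4*m^4 + 6*m^3 - 2*m^2 - m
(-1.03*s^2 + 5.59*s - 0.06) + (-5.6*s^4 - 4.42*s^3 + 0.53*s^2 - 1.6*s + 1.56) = -5.6*s^4 - 4.42*s^3 - 0.5*s^2 + 3.99*s + 1.5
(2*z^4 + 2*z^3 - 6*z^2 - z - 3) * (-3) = -6*z^4 - 6*z^3 + 18*z^2 + 3*z + 9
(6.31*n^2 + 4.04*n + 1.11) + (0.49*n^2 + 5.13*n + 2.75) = 6.8*n^2 + 9.17*n + 3.86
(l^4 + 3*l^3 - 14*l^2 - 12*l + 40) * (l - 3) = l^5 - 23*l^3 + 30*l^2 + 76*l - 120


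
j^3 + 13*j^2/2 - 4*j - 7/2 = (j - 1)*(j + 1/2)*(j + 7)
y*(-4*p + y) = -4*p*y + y^2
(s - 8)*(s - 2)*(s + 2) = s^3 - 8*s^2 - 4*s + 32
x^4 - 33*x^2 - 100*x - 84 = (x - 7)*(x + 2)^2*(x + 3)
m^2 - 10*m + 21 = (m - 7)*(m - 3)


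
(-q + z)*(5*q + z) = -5*q^2 + 4*q*z + z^2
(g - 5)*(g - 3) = g^2 - 8*g + 15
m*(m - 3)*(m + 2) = m^3 - m^2 - 6*m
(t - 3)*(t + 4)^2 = t^3 + 5*t^2 - 8*t - 48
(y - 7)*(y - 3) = y^2 - 10*y + 21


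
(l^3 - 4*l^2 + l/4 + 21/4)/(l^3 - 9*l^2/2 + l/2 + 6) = (l - 7/2)/(l - 4)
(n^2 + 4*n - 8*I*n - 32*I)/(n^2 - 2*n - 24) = (n - 8*I)/(n - 6)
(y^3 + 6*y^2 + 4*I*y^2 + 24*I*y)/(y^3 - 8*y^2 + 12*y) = (y^2 + y*(6 + 4*I) + 24*I)/(y^2 - 8*y + 12)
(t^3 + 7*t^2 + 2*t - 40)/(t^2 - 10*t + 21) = (t^3 + 7*t^2 + 2*t - 40)/(t^2 - 10*t + 21)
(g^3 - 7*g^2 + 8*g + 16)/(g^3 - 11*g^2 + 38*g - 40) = (g^2 - 3*g - 4)/(g^2 - 7*g + 10)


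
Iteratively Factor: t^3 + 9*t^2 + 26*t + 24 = (t + 3)*(t^2 + 6*t + 8) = (t + 2)*(t + 3)*(t + 4)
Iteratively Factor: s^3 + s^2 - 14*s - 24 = (s + 2)*(s^2 - s - 12) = (s - 4)*(s + 2)*(s + 3)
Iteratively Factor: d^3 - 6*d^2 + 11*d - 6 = (d - 1)*(d^2 - 5*d + 6) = (d - 2)*(d - 1)*(d - 3)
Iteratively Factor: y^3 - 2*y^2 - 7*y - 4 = (y - 4)*(y^2 + 2*y + 1) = (y - 4)*(y + 1)*(y + 1)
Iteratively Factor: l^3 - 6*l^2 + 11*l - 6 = (l - 2)*(l^2 - 4*l + 3) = (l - 2)*(l - 1)*(l - 3)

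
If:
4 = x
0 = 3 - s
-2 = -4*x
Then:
No Solution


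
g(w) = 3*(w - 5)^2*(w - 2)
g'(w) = 3*(w - 5)^2 + 3*(w - 2)*(2*w - 10) = 9*(w - 5)*(w - 3)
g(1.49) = -18.85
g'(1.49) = 47.70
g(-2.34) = -701.46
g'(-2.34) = 352.76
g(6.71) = 41.32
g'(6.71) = 57.10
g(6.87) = 51.09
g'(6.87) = 65.13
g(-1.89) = -554.00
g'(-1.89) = 303.23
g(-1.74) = -509.70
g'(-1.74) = 287.53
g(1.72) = -9.04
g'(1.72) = 37.79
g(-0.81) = -284.56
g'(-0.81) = 199.22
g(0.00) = -150.00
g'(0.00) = 135.00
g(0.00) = -150.00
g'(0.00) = 135.00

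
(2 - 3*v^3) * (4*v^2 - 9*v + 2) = -12*v^5 + 27*v^4 - 6*v^3 + 8*v^2 - 18*v + 4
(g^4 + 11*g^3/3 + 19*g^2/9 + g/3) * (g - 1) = g^5 + 8*g^4/3 - 14*g^3/9 - 16*g^2/9 - g/3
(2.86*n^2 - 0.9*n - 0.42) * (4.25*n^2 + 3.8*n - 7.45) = 12.155*n^4 + 7.043*n^3 - 26.512*n^2 + 5.109*n + 3.129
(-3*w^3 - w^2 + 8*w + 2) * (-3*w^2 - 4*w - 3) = 9*w^5 + 15*w^4 - 11*w^3 - 35*w^2 - 32*w - 6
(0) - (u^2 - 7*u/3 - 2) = -u^2 + 7*u/3 + 2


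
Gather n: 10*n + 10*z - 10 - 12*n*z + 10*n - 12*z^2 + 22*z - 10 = n*(20 - 12*z) - 12*z^2 + 32*z - 20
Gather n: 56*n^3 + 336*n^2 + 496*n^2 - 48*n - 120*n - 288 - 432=56*n^3 + 832*n^2 - 168*n - 720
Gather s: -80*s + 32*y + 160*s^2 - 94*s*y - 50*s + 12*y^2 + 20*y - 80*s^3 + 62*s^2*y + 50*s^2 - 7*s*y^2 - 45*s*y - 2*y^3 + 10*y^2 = -80*s^3 + s^2*(62*y + 210) + s*(-7*y^2 - 139*y - 130) - 2*y^3 + 22*y^2 + 52*y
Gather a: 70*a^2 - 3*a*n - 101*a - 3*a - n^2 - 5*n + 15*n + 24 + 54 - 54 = 70*a^2 + a*(-3*n - 104) - n^2 + 10*n + 24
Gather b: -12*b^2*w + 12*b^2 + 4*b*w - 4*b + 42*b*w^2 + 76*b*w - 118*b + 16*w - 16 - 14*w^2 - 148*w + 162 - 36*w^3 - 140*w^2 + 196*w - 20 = b^2*(12 - 12*w) + b*(42*w^2 + 80*w - 122) - 36*w^3 - 154*w^2 + 64*w + 126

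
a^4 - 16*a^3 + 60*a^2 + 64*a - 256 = (a - 8)^2*(a - 2)*(a + 2)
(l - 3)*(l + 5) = l^2 + 2*l - 15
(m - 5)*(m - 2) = m^2 - 7*m + 10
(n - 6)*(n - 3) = n^2 - 9*n + 18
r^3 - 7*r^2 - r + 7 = (r - 7)*(r - 1)*(r + 1)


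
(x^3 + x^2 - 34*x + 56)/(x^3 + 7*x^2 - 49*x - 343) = (x^2 - 6*x + 8)/(x^2 - 49)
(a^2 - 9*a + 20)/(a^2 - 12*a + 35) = (a - 4)/(a - 7)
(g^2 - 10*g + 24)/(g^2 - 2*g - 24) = (g - 4)/(g + 4)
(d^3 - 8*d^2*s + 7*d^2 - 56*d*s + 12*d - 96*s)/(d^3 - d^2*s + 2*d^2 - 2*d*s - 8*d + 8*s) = (-d^2 + 8*d*s - 3*d + 24*s)/(-d^2 + d*s + 2*d - 2*s)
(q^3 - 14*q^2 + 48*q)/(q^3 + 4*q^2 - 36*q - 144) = q*(q - 8)/(q^2 + 10*q + 24)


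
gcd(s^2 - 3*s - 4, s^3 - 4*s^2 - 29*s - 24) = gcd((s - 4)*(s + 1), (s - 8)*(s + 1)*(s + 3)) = s + 1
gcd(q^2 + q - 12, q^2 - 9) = q - 3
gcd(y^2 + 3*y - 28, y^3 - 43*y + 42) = y + 7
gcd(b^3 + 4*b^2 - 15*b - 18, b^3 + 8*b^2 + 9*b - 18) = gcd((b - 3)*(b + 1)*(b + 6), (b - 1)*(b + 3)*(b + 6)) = b + 6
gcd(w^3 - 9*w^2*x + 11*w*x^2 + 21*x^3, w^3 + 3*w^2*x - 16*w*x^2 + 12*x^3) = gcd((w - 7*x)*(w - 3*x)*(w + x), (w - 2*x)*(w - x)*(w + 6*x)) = 1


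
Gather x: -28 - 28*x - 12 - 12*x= -40*x - 40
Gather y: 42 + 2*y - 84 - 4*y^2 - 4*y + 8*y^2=4*y^2 - 2*y - 42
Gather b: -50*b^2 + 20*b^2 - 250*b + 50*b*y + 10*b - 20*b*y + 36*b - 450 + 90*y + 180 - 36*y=-30*b^2 + b*(30*y - 204) + 54*y - 270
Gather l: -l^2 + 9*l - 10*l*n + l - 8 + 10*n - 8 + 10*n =-l^2 + l*(10 - 10*n) + 20*n - 16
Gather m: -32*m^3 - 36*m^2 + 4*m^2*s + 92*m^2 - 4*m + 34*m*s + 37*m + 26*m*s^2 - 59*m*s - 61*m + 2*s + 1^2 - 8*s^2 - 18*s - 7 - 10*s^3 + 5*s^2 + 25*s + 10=-32*m^3 + m^2*(4*s + 56) + m*(26*s^2 - 25*s - 28) - 10*s^3 - 3*s^2 + 9*s + 4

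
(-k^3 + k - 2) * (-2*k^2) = 2*k^5 - 2*k^3 + 4*k^2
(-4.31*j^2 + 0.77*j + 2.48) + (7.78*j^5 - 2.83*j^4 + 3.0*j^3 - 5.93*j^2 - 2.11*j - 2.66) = 7.78*j^5 - 2.83*j^4 + 3.0*j^3 - 10.24*j^2 - 1.34*j - 0.18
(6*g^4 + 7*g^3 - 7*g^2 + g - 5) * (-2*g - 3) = -12*g^5 - 32*g^4 - 7*g^3 + 19*g^2 + 7*g + 15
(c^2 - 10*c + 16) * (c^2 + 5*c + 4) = c^4 - 5*c^3 - 30*c^2 + 40*c + 64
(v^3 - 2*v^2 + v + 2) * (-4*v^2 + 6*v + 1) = -4*v^5 + 14*v^4 - 15*v^3 - 4*v^2 + 13*v + 2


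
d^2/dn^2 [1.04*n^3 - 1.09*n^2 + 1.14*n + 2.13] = 6.24*n - 2.18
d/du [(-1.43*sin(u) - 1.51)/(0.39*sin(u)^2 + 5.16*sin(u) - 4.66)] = (0.5577*sin(u)^2 + 1.1778*sin(u) + 14.4554)*cos(u)/(0.1521*sin(u)^4 + 4.0248*sin(u)^3 + 22.9908*sin(u)^2 - 48.0912*sin(u) + 21.7156)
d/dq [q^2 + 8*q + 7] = 2*q + 8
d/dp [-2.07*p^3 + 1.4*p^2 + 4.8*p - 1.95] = -6.21*p^2 + 2.8*p + 4.8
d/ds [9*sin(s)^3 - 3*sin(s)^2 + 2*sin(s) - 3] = (27*sin(s)^2 - 6*sin(s) + 2)*cos(s)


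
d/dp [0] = 0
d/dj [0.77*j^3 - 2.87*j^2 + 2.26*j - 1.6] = 2.31*j^2 - 5.74*j + 2.26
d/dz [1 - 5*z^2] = -10*z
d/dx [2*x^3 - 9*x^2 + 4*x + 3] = 6*x^2 - 18*x + 4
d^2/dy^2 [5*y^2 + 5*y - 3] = 10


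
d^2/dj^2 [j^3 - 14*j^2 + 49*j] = 6*j - 28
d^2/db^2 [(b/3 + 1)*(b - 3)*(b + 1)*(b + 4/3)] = 4*b^2 + 14*b/3 - 46/9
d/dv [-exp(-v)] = exp(-v)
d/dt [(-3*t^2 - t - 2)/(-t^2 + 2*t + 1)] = (-7*t^2 - 10*t + 3)/(t^4 - 4*t^3 + 2*t^2 + 4*t + 1)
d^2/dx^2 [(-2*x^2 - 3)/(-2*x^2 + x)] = 2*(4*x^3 + 36*x^2 - 18*x + 3)/(x^3*(8*x^3 - 12*x^2 + 6*x - 1))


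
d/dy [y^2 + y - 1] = 2*y + 1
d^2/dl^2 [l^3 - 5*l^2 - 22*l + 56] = 6*l - 10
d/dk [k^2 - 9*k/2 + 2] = 2*k - 9/2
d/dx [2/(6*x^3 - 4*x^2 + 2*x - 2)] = (-9*x^2 + 4*x - 1)/(3*x^3 - 2*x^2 + x - 1)^2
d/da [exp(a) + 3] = exp(a)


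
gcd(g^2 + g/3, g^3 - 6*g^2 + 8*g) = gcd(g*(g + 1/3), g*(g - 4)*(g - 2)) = g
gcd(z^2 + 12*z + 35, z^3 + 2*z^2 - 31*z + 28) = z + 7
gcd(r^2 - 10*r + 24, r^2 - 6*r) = r - 6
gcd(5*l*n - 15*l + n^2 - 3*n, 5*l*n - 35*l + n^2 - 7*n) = 5*l + n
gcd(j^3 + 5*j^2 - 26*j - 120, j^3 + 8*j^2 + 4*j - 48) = j^2 + 10*j + 24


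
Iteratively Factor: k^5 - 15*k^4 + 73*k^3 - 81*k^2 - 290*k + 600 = (k - 5)*(k^4 - 10*k^3 + 23*k^2 + 34*k - 120) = (k - 5)*(k + 2)*(k^3 - 12*k^2 + 47*k - 60) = (k - 5)*(k - 4)*(k + 2)*(k^2 - 8*k + 15) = (k - 5)*(k - 4)*(k - 3)*(k + 2)*(k - 5)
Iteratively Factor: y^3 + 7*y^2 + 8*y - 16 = (y + 4)*(y^2 + 3*y - 4) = (y + 4)^2*(y - 1)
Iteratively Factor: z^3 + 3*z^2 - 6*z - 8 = (z + 4)*(z^2 - z - 2) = (z - 2)*(z + 4)*(z + 1)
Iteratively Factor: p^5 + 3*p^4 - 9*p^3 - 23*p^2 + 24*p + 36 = (p - 2)*(p^4 + 5*p^3 + p^2 - 21*p - 18) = (p - 2)*(p + 3)*(p^3 + 2*p^2 - 5*p - 6) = (p - 2)*(p + 3)^2*(p^2 - p - 2) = (p - 2)*(p + 1)*(p + 3)^2*(p - 2)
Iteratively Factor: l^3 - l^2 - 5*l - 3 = (l + 1)*(l^2 - 2*l - 3) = (l + 1)^2*(l - 3)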